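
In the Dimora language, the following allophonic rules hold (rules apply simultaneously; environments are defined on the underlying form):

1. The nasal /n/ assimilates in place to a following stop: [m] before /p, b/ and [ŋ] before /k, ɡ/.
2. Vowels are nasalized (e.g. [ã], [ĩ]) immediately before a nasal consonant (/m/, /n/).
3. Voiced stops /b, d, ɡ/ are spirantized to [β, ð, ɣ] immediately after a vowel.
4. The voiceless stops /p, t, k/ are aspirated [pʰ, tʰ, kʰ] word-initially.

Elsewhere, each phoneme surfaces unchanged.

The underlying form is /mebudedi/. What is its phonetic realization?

/e/ (between /m/ and /b/): rule 2 targets it, but not before a nasal consonant → unchanged [e].
/b/ — between /e/ and /u/, immediately after a vowel — surfaces as [β] (rule 3).
/u/ — between /b/ and /d/; rule 2 does not apply here → [u].
/d/ (between /u/ and /e/): immediately after a vowel, so rule 3 applies → [ð].
/e/ (between /d/ and /d/) is in the target of rule 2 but the environment (before a nasal consonant) is not met → [e].
Rule 3 applies to /d/ (between /e/ and /i/: immediately after a vowel) → [ð].
/i/ (word-final) is in the target of rule 2 but the environment (before a nasal consonant) is not met → [i].

[meβuðeði]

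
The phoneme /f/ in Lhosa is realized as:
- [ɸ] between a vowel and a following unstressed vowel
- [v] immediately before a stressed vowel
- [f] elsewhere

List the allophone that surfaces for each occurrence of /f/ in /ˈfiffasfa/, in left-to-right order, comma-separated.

[v], [f], [f], [f]

Occurrence 1 (position 1): immediately before a stressed vowel → [v].
Occurrence 2 (position 3): no conditioning environment matches → elsewhere allophone [f].
Occurrence 3 (position 4): no conditioning environment matches → elsewhere allophone [f].
Occurrence 4 (position 7): no conditioning environment matches → elsewhere allophone [f].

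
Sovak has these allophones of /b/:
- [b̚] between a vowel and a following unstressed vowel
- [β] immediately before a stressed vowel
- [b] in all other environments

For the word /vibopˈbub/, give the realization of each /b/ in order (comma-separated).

[b̚], [β], [b]

Occurrence 1 (position 3): between a vowel and a following unstressed vowel → [b̚].
Occurrence 2 (position 6): immediately before a stressed vowel → [β].
Occurrence 3 (position 8): no conditioning environment matches → elsewhere allophone [b].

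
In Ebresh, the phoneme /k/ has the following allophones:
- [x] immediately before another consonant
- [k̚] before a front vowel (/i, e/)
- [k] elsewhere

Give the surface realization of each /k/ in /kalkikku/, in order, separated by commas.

[k], [k̚], [x], [k]

Occurrence 1 (position 1): no conditioning environment matches → elsewhere allophone [k].
Occurrence 2 (position 4): before a front vowel (/i, e/) → [k̚].
Occurrence 3 (position 6): immediately before another consonant → [x].
Occurrence 4 (position 7): no conditioning environment matches → elsewhere allophone [k].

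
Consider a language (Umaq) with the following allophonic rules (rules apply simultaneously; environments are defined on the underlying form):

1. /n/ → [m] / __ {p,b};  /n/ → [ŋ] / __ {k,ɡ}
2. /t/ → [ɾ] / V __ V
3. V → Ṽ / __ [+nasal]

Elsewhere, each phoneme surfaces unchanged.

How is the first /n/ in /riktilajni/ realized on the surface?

/n/ — between /j/ and /i/; rule 1 does not apply here → [n].

[n]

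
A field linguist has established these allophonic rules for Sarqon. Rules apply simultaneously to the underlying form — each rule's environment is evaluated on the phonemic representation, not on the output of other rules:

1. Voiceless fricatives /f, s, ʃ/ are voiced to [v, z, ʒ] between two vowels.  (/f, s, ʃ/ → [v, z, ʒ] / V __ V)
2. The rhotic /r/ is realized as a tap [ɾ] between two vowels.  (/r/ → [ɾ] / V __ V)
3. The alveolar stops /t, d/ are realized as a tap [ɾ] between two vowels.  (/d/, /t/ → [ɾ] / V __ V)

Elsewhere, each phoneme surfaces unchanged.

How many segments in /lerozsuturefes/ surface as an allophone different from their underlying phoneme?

Segments that undergo a rule: /r/ → [ɾ] (rule 2); /t/ → [ɾ] (rule 3); /r/ → [ɾ] (rule 2); /f/ → [v] (rule 1).
All other segments surface unchanged.

4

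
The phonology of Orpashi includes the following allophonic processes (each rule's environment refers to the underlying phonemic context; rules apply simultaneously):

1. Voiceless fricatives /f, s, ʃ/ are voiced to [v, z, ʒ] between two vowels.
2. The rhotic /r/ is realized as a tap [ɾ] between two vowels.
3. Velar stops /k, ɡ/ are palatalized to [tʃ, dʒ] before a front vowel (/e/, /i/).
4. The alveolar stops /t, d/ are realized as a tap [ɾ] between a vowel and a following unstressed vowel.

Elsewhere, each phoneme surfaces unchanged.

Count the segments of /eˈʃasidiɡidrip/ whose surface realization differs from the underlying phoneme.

4

Segments that undergo a rule: /ʃ/ → [ʒ] (rule 1); /s/ → [z] (rule 1); /d/ → [ɾ] (rule 4); /ɡ/ → [dʒ] (rule 3).
All other segments surface unchanged.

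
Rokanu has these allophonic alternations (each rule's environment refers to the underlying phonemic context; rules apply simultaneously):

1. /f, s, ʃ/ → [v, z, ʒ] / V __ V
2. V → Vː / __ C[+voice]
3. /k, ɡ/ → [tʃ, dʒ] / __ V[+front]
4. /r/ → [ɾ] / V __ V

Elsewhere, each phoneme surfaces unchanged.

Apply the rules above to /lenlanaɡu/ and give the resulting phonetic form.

/l/ stays [l].
Rule 2 applies to /e/ (between /l/ and /n/: before a voiced consonant) → [eː].
/n/ — not in any rule's target class → [n].
/l/ (between /n/ and /a/): no rule targets it → [l].
/a/ (between /l/ and /n/) occurs before a voiced consonant → [aː] by rule 2.
/n/ — not in any rule's target class → [n].
Rule 2 applies to /a/ (between /n/ and /ɡ/: before a voiced consonant) → [aː].
/ɡ/ (between /a/ and /u/) is in the target of rule 3 but the environment (before a front vowel) is not met → [ɡ].
/u/ (word-final) fails the environment for rule 2, so it stays [u].

[leːnlaːnaːɡu]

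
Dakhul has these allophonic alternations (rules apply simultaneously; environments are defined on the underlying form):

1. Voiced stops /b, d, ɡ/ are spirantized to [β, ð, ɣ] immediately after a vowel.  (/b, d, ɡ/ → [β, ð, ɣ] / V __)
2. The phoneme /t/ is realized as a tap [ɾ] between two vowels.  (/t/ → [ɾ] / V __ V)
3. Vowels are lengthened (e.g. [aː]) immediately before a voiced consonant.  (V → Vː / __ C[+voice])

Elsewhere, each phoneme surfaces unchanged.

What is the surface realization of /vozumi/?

[voːzuːmi]

Rule 3 applies to /o/ (between /v/ and /z/: before a voiced consonant) → [oː].
/u/ (between /z/ and /m/) occurs before a voiced consonant → [uː] by rule 3.
/i/ — word-final; rule 3 does not apply here → [i].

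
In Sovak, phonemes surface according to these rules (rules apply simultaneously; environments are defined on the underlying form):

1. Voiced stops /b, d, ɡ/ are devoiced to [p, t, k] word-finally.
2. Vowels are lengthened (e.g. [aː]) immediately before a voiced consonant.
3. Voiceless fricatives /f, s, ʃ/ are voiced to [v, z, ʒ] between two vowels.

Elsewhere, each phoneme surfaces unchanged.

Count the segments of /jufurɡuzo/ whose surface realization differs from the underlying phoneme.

3

Segments that undergo a rule: /f/ → [v] (rule 3); /u/ → [uː] (rule 2); /u/ → [uː] (rule 2).
All other segments surface unchanged.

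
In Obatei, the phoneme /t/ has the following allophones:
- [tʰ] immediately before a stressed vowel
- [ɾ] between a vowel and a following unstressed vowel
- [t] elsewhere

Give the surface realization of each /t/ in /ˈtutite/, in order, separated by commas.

[tʰ], [ɾ], [ɾ]

Occurrence 1 (position 1): immediately before a stressed vowel → [tʰ].
Occurrence 2 (position 3): between a vowel and an unstressed vowel → [ɾ].
Occurrence 3 (position 5): between a vowel and an unstressed vowel → [ɾ].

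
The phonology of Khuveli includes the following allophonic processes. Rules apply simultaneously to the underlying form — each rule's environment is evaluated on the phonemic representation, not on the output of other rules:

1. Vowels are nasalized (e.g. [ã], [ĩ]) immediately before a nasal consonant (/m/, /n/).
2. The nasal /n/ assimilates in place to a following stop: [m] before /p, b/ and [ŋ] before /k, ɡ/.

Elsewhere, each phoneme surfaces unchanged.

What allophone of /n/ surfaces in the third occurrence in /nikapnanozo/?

[n]

/n/ (between /a/ and /o/) is in the target of rule 2 but the environment (before a labial or velar stop) is not met → [n].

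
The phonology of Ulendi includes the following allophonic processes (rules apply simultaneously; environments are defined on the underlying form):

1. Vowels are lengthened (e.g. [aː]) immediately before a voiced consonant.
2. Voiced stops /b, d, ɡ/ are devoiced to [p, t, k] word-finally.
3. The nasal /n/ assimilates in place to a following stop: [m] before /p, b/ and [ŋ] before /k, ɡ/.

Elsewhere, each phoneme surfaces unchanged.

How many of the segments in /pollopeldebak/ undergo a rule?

Segments that undergo a rule: /o/ → [oː] (rule 1); /e/ → [eː] (rule 1); /e/ → [eː] (rule 1).
All other segments surface unchanged.

3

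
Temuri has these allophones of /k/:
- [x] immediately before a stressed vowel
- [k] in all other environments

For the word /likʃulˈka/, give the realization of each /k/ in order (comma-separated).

[k], [x]

Occurrence 1 (position 3): no conditioning environment matches → elsewhere allophone [k].
Occurrence 2 (position 7): immediately before a stressed vowel → [x].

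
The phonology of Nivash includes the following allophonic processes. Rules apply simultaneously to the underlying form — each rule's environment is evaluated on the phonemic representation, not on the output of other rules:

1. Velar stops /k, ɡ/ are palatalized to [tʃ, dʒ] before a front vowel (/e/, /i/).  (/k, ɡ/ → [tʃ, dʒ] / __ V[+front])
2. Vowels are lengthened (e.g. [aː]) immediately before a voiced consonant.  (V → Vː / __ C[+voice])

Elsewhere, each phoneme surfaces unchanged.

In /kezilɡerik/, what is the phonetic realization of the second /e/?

[eː]

/e/ — between /ɡ/ and /r/, before a voiced consonant — surfaces as [eː] (rule 2).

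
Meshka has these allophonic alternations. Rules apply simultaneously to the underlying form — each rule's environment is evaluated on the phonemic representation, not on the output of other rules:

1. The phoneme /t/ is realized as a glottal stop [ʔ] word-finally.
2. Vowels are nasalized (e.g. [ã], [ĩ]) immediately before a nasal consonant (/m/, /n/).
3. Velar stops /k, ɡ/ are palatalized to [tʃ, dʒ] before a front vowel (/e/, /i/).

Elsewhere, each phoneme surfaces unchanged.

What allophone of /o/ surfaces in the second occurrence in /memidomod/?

/o/ (between /m/ and /d/): rule 2 targets it, but not before a nasal consonant → unchanged [o].

[o]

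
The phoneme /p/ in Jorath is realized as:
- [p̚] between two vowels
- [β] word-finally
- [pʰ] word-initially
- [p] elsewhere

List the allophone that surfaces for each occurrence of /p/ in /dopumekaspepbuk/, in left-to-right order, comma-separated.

Occurrence 1 (position 3): between two vowels → [p̚].
Occurrence 2 (position 10): no conditioning environment matches → elsewhere allophone [p].
Occurrence 3 (position 12): no conditioning environment matches → elsewhere allophone [p].

[p̚], [p], [p]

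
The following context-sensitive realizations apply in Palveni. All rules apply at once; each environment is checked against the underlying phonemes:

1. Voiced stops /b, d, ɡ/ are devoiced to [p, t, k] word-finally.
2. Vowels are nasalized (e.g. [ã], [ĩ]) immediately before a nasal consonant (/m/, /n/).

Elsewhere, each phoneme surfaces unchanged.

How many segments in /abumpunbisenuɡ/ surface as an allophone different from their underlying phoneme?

Segments that undergo a rule: /u/ → [ũ] (rule 2); /u/ → [ũ] (rule 2); /e/ → [ẽ] (rule 2); /ɡ/ → [k] (rule 1).
All other segments surface unchanged.

4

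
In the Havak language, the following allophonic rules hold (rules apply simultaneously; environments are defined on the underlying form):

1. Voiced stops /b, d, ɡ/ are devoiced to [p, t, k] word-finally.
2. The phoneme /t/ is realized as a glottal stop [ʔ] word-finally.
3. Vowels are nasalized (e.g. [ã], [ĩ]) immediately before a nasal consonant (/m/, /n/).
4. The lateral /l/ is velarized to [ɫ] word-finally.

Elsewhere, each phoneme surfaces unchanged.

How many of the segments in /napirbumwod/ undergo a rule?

Segments that undergo a rule: /u/ → [ũ] (rule 3); /d/ → [t] (rule 1).
All other segments surface unchanged.

2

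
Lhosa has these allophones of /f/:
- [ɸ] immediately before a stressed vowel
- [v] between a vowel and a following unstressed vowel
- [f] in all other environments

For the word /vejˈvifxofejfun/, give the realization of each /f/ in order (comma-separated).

[f], [v], [f]

Occurrence 1 (position 6): no conditioning environment matches → elsewhere allophone [f].
Occurrence 2 (position 9): between a vowel and a following unstressed vowel → [v].
Occurrence 3 (position 12): no conditioning environment matches → elsewhere allophone [f].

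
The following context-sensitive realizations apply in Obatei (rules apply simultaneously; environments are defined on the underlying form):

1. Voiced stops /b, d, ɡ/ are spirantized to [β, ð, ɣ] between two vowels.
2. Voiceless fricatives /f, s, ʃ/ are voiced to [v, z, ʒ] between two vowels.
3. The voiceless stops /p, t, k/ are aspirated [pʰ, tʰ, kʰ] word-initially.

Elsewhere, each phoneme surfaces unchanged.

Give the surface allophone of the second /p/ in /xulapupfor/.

[p]

/p/ (between /u/ and /f/) is in the target of rule 3 but the environment (word-initially) is not met → [p].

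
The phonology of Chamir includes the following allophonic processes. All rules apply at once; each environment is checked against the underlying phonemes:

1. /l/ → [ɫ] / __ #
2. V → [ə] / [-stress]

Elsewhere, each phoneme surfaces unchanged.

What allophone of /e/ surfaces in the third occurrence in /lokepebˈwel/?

[e]

/e/ (between /w/ and /l/): rule 2 targets it, but not in an unstressed syllable → unchanged [e].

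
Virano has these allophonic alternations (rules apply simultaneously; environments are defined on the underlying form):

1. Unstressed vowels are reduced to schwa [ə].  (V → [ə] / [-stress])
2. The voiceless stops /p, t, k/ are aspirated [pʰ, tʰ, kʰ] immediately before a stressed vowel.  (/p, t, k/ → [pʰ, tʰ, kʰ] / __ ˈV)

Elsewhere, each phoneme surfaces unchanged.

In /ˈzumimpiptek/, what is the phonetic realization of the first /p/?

[p]

/p/ — between /m/ and /i/; rule 2 does not apply here → [p].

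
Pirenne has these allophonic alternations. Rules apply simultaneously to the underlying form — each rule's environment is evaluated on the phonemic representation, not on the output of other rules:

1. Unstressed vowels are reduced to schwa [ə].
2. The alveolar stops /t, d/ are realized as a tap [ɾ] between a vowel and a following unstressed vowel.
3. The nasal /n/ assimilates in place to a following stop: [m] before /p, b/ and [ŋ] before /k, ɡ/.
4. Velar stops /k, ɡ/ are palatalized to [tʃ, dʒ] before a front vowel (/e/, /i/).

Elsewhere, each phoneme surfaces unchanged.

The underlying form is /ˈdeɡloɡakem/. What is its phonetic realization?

[ˈdeɡləɡətʃəm]

/d/ — word-initial; rule 2 does not apply here → [d].
/e/ (between /d/ and /ɡ/) is in the target of rule 1 but the environment (in an unstressed syllable) is not met → [e].
/ɡ/ — between /e/ and /l/; rule 4 does not apply here → [ɡ].
/o/ (between /l/ and /ɡ/) occurs in an unstressed syllable → [ə] by rule 1.
/ɡ/ (between /o/ and /a/) is in the target of rule 4 but the environment (before a front vowel) is not met → [ɡ].
/a/ (between /ɡ/ and /k/): in an unstressed syllable, so rule 1 applies → [ə].
/k/ — between /a/ and /e/, before a front vowel — surfaces as [tʃ] (rule 4).
/e/ meets the environment for rule 1 (in an unstressed syllable) → [ə].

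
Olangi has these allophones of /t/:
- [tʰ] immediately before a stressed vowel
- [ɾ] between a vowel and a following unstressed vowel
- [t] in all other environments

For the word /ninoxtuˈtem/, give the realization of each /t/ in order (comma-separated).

Occurrence 1 (position 6): no conditioning environment matches → elsewhere allophone [t].
Occurrence 2 (position 8): immediately before a stressed vowel → [tʰ].

[t], [tʰ]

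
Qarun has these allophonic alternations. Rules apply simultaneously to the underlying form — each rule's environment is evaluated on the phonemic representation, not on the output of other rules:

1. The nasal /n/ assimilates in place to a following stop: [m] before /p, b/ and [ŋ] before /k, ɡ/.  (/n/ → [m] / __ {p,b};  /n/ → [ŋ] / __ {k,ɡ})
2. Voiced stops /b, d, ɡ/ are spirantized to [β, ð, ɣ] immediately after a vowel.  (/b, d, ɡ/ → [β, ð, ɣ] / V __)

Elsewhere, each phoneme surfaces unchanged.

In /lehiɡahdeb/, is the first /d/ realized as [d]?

Yes

/d/ (between /h/ and /e/) is in the target of rule 2 but the environment (immediately after a vowel) is not met → [d].
The actual realization is [d], which matches [d].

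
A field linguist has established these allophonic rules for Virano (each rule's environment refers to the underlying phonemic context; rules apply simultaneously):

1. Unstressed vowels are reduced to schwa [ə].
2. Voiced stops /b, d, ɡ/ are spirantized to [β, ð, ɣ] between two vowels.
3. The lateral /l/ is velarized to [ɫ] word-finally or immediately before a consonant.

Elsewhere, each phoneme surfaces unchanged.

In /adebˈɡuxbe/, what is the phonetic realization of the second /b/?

/b/ (between /x/ and /e/) fails the environment for rule 2, so it stays [b].

[b]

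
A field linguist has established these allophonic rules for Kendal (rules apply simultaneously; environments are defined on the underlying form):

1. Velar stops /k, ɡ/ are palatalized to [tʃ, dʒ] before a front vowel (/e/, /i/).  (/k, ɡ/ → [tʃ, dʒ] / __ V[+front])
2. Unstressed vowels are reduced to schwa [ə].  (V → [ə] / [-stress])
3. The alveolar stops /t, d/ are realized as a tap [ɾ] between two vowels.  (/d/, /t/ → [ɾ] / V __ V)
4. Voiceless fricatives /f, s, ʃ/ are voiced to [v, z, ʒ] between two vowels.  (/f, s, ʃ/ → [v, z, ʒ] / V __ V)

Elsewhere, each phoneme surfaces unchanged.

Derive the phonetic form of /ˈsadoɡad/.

[ˈsaɾəɡəd]

/s/ (word-initial) is in the target of rule 4 but the environment (between two vowels) is not met → [s].
/a/ (between /s/ and /d/) fails the environment for rule 2, so it stays [a].
/d/ meets the environment for rule 3 (between two vowels) → [ɾ].
/o/ (between /d/ and /ɡ/): in an unstressed syllable, so rule 2 applies → [ə].
/ɡ/ — between /o/ and /a/; rule 1 does not apply here → [ɡ].
Rule 2 applies to /a/ (between /ɡ/ and /d/: in an unstressed syllable) → [ə].
/d/ — word-final; rule 3 does not apply here → [d].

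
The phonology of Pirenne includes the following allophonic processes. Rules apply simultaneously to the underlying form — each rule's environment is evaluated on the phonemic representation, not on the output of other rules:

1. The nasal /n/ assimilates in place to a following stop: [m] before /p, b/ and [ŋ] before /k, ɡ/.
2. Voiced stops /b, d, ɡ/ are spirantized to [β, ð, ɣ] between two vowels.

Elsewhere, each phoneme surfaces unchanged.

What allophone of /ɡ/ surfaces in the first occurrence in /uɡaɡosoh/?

[ɣ]

/ɡ/ — between /u/ and /a/, between two vowels — surfaces as [ɣ] (rule 2).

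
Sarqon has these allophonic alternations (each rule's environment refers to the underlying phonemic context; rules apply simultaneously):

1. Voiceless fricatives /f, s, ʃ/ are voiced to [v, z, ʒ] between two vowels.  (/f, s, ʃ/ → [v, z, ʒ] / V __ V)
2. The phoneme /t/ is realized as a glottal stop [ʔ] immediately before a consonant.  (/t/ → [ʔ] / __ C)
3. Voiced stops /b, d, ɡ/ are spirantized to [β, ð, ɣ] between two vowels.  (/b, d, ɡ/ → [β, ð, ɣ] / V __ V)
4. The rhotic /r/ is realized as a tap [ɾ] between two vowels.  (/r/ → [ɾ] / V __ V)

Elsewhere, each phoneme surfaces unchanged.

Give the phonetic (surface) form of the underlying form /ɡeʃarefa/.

/ɡ/ (word-initial): rule 3 targets it, but not between two vowels → unchanged [ɡ].
/ʃ/ meets the environment for rule 1 (between two vowels) → [ʒ].
/r/ meets the environment for rule 4 (between two vowels) → [ɾ].
Rule 1 applies to /f/ (between /e/ and /a/: between two vowels) → [v].

[ɡeʒaɾeva]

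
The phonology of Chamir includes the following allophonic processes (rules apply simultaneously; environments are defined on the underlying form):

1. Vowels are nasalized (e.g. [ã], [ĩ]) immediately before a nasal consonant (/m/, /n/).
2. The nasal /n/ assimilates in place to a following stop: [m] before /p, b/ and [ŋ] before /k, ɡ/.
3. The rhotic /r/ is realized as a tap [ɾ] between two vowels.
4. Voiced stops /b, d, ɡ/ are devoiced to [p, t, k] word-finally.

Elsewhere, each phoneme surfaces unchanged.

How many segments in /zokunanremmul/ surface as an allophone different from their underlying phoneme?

3

Segments that undergo a rule: /u/ → [ũ] (rule 1); /a/ → [ã] (rule 1); /e/ → [ẽ] (rule 1).
All other segments surface unchanged.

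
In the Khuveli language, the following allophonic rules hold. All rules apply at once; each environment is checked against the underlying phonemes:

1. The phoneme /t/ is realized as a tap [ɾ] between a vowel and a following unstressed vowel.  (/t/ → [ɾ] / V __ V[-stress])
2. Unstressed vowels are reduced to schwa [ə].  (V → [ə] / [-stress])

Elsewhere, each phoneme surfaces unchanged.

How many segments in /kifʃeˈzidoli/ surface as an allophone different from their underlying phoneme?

Segments that undergo a rule: /i/ → [ə] (rule 2); /e/ → [ə] (rule 2); /o/ → [ə] (rule 2); /i/ → [ə] (rule 2).
All other segments surface unchanged.

4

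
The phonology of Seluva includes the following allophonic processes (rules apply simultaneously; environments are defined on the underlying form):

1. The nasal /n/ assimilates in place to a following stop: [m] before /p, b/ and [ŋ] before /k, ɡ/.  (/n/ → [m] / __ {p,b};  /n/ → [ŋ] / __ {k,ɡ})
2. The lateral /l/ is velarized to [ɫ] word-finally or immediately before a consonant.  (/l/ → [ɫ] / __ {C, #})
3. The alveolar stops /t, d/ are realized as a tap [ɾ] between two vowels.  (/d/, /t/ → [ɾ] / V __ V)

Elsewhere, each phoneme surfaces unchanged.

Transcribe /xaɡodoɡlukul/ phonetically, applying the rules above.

[xaɡoɾoɡlukuɫ]

/d/ (between /o/ and /o/) occurs between two vowels → [ɾ] by rule 3.
/l/ — between /ɡ/ and /u/; rule 2 does not apply here → [l].
Rule 2 applies to /l/ (word-final: word-finally or immediately before a consonant) → [ɫ].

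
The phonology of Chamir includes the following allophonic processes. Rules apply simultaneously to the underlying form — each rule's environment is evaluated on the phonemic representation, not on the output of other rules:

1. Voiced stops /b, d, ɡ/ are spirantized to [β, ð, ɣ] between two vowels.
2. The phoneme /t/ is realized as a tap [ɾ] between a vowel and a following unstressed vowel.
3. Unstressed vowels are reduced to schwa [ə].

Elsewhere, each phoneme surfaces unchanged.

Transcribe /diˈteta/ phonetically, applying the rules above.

/d/ (word-initial): rule 1 targets it, but not between two vowels → unchanged [d].
/i/ (between /d/ and /t/) occurs in an unstressed syllable → [ə] by rule 3.
/t/ (between /i/ and /e/) is in the target of rule 2 but the environment (between a vowel and a following unstressed vowel) is not met → [t].
/e/ (between /t/ and /t/): rule 3 targets it, but not in an unstressed syllable → unchanged [e].
/t/ meets the environment for rule 2 (between a vowel and a following unstressed vowel) → [ɾ].
/a/ — word-final, in an unstressed syllable — surfaces as [ə] (rule 3).

[dəˈteɾə]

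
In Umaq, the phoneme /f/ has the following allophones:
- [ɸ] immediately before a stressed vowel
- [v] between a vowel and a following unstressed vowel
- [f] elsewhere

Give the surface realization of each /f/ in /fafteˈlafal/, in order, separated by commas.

Occurrence 1 (position 1): no conditioning environment matches → elsewhere allophone [f].
Occurrence 2 (position 3): no conditioning environment matches → elsewhere allophone [f].
Occurrence 3 (position 8): between a vowel and a following unstressed vowel → [v].

[f], [f], [v]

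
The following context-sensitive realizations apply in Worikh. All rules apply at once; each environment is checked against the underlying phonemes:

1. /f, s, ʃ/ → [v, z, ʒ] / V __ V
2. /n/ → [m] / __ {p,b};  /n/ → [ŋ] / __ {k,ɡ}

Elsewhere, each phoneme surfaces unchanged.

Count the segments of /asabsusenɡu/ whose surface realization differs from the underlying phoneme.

3

Segments that undergo a rule: /s/ → [z] (rule 1); /s/ → [z] (rule 1); /n/ → [ŋ] (rule 2).
All other segments surface unchanged.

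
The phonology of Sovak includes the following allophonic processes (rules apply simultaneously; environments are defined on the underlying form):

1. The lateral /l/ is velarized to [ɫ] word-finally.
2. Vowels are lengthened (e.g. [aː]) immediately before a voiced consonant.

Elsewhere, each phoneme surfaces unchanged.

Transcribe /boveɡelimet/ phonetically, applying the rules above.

/b/ — not in any rule's target class → [b].
Rule 2 applies to /o/ (between /b/ and /v/: before a voiced consonant) → [oː].
/v/ (between /o/ and /e/): no rule targets it → [v].
/e/ meets the environment for rule 2 (before a voiced consonant) → [eː].
/ɡ/ (between /e/ and /e/) is unaffected → [ɡ].
Rule 2 applies to /e/ (between /ɡ/ and /l/: before a voiced consonant) → [eː].
/l/ — between /e/ and /i/; rule 1 does not apply here → [l].
/i/ (between /l/ and /m/): before a voiced consonant, so rule 2 applies → [iː].
/m/ (between /i/ and /e/) is unaffected → [m].
/e/ — between /m/ and /t/; rule 2 does not apply here → [e].
/t/ (word-final): no rule targets it → [t].

[boːveːɡeːliːmet]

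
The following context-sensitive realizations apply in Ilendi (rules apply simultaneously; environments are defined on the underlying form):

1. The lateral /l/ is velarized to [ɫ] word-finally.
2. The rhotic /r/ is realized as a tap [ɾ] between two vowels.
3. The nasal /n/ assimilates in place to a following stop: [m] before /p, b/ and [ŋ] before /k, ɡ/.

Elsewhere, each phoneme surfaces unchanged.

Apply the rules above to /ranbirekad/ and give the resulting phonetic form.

[rambiɾekad]

/r/ (word-initial) fails the environment for rule 2, so it stays [r].
/a/ (between /r/ and /n/): no rule targets it → [a].
/n/ meets the environment for rule 3 (before a labial or velar stop) → [m].
/b/ stays [b].
/i/ stays [i].
Rule 2 applies to /r/ (between /i/ and /e/: between two vowels) → [ɾ].
/e/ (between /r/ and /k/) is unaffected → [e].
/k/ (between /e/ and /a/) is unaffected → [k].
/a/ stays [a].
/d/ — not in any rule's target class → [d].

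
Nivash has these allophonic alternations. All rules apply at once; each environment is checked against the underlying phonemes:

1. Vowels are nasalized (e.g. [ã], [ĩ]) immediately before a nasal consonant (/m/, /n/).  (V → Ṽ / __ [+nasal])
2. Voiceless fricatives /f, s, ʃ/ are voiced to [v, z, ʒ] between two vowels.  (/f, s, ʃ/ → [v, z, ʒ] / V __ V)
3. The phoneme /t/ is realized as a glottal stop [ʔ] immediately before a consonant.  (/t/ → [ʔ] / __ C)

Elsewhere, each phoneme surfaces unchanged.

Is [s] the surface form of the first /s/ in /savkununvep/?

Yes

/s/ (word-initial): rule 2 targets it, but not between two vowels → unchanged [s].
The actual realization is [s], which matches [s].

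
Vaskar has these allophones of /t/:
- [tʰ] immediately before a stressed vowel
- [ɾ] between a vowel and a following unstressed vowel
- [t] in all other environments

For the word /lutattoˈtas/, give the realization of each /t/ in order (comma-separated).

Occurrence 1 (position 3): between a vowel and an unstressed vowel → [ɾ].
Occurrence 2 (position 5): no conditioning environment matches → elsewhere allophone [t].
Occurrence 3 (position 6): no conditioning environment matches → elsewhere allophone [t].
Occurrence 4 (position 8): immediately before a stressed vowel → [tʰ].

[ɾ], [t], [t], [tʰ]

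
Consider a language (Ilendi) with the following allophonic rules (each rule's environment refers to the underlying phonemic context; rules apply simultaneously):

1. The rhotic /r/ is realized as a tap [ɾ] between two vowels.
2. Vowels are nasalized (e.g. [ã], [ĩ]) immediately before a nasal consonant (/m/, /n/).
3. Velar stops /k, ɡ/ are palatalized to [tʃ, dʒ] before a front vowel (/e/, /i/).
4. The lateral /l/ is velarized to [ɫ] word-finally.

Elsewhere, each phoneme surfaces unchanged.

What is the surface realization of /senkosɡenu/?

[sẽnkosdʒẽnu]

/s/ — not in any rule's target class → [s].
/e/ (between /s/ and /n/): before a nasal consonant, so rule 2 applies → [ẽ].
/n/ (between /e/ and /k/): no rule targets it → [n].
/k/ (between /n/ and /o/): rule 3 targets it, but not before a front vowel → unchanged [k].
/o/ — between /k/ and /s/; rule 2 does not apply here → [o].
/s/ — not in any rule's target class → [s].
Rule 3 applies to /ɡ/ (between /s/ and /e/: before a front vowel) → [dʒ].
/e/ (between /ɡ/ and /n/) occurs before a nasal consonant → [ẽ] by rule 2.
/n/ (between /e/ and /u/): no rule targets it → [n].
/u/ (word-final): rule 2 targets it, but not before a nasal consonant → unchanged [u].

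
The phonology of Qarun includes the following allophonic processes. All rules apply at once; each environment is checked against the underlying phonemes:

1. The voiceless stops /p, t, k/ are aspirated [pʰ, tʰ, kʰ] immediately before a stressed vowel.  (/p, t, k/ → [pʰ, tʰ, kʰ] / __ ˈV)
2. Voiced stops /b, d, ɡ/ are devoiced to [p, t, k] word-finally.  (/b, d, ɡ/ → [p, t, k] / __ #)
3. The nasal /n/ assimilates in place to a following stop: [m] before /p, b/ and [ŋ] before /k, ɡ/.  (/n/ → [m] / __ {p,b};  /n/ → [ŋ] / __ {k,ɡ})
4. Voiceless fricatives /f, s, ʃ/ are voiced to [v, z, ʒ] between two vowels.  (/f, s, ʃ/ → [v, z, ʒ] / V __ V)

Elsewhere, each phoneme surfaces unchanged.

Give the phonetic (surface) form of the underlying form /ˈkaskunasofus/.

[ˈkʰaskunazovus]

/k/ (word-initial): immediately before a stressed vowel, so rule 1 applies → [kʰ].
/a/ — not in any rule's target class → [a].
/s/ (between /a/ and /k/): rule 4 targets it, but not between two vowels → unchanged [s].
/k/ (between /s/ and /u/) is in the target of rule 1 but the environment (immediately before a stressed vowel) is not met → [k].
/u/ (between /k/ and /n/) is unaffected → [u].
/n/ (between /u/ and /a/) fails the environment for rule 3, so it stays [n].
/a/ (between /n/ and /s/) is unaffected → [a].
Rule 4 applies to /s/ (between /a/ and /o/: between two vowels) → [z].
/o/ — not in any rule's target class → [o].
/f/ — between /o/ and /u/, between two vowels — surfaces as [v] (rule 4).
/u/ stays [u].
/s/ (word-final): rule 4 targets it, but not between two vowels → unchanged [s].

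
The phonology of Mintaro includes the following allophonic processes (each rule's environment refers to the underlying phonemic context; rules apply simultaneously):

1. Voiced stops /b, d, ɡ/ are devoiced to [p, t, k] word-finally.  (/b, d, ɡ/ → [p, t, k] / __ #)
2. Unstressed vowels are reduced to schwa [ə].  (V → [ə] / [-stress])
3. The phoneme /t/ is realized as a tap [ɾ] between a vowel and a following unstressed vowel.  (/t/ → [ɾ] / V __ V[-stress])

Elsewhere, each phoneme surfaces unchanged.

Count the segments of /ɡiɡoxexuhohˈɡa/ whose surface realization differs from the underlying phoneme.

Segments that undergo a rule: /i/ → [ə] (rule 2); /o/ → [ə] (rule 2); /e/ → [ə] (rule 2); /u/ → [ə] (rule 2); /o/ → [ə] (rule 2).
All other segments surface unchanged.

5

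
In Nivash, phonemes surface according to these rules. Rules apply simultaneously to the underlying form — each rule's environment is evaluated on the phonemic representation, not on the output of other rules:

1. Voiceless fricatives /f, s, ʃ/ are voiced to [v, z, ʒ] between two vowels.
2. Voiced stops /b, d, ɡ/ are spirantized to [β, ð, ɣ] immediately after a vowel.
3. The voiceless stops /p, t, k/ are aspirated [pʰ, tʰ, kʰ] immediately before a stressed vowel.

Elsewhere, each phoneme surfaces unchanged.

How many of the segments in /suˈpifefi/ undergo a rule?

3

Segments that undergo a rule: /p/ → [pʰ] (rule 3); /f/ → [v] (rule 1); /f/ → [v] (rule 1).
All other segments surface unchanged.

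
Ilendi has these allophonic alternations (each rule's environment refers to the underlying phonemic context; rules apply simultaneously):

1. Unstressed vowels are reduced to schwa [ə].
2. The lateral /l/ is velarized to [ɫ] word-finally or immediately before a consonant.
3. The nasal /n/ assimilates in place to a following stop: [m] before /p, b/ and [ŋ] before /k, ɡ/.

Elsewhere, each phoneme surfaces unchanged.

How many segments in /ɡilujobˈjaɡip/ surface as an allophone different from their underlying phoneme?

4

Segments that undergo a rule: /i/ → [ə] (rule 1); /u/ → [ə] (rule 1); /o/ → [ə] (rule 1); /i/ → [ə] (rule 1).
All other segments surface unchanged.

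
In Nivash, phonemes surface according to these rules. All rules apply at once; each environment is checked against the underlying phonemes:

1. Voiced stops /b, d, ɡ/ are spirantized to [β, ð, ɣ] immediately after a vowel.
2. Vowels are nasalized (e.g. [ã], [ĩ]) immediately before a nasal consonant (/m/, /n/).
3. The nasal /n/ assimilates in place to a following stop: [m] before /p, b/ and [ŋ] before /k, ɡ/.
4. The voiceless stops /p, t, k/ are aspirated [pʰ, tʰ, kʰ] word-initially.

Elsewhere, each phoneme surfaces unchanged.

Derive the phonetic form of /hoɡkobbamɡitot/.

[hoɣkoβbãmɡitot]

/h/ (word-initial): no rule targets it → [h].
/o/ (between /h/ and /ɡ/) is in the target of rule 2 but the environment (before a nasal consonant) is not met → [o].
/ɡ/ — between /o/ and /k/, immediately after a vowel — surfaces as [ɣ] (rule 1).
/k/ (between /ɡ/ and /o/): rule 4 targets it, but not word-initially → unchanged [k].
/o/ (between /k/ and /b/) fails the environment for rule 2, so it stays [o].
/b/ meets the environment for rule 1 (immediately after a vowel) → [β].
/b/ (between /b/ and /a/) fails the environment for rule 1, so it stays [b].
/a/ meets the environment for rule 2 (before a nasal consonant) → [ã].
/m/ (between /a/ and /ɡ/) is unaffected → [m].
/ɡ/ (between /m/ and /i/): rule 1 targets it, but not immediately after a vowel → unchanged [ɡ].
/i/ (between /ɡ/ and /t/) is in the target of rule 2 but the environment (before a nasal consonant) is not met → [i].
/t/ (between /i/ and /o/) fails the environment for rule 4, so it stays [t].
/o/ (between /t/ and /t/) is in the target of rule 2 but the environment (before a nasal consonant) is not met → [o].
/t/ (word-final) fails the environment for rule 4, so it stays [t].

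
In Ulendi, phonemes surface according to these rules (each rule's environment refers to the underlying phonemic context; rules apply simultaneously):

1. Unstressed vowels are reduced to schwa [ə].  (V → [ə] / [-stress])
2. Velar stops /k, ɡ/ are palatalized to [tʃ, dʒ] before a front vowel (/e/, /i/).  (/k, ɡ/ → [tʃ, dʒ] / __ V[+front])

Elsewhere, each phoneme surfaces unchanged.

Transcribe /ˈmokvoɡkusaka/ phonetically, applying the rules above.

[ˈmokvəɡkəsəkə]

/m/ (word-initial): no rule targets it → [m].
/o/ (between /m/ and /k/) is in the target of rule 1 but the environment (in an unstressed syllable) is not met → [o].
/k/ (between /o/ and /v/) fails the environment for rule 2, so it stays [k].
/v/ — not in any rule's target class → [v].
/o/ — between /v/ and /ɡ/, in an unstressed syllable — surfaces as [ə] (rule 1).
/ɡ/ — between /o/ and /k/; rule 2 does not apply here → [ɡ].
/k/ (between /ɡ/ and /u/): rule 2 targets it, but not before a front vowel → unchanged [k].
/u/ meets the environment for rule 1 (in an unstressed syllable) → [ə].
/s/ — not in any rule's target class → [s].
/a/ (between /s/ and /k/): in an unstressed syllable, so rule 1 applies → [ə].
/k/ — between /a/ and /a/; rule 2 does not apply here → [k].
/a/ meets the environment for rule 1 (in an unstressed syllable) → [ə].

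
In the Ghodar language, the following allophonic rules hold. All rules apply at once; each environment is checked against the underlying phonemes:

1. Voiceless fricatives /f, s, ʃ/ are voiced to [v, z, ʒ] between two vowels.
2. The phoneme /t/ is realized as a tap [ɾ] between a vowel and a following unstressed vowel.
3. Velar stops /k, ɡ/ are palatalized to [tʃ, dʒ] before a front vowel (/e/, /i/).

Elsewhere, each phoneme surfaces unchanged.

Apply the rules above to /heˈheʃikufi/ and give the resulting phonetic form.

[heˈheʒikuvi]

/ʃ/ — between /e/ and /i/, between two vowels — surfaces as [ʒ] (rule 1).
/k/ (between /i/ and /u/): rule 3 targets it, but not before a front vowel → unchanged [k].
/f/ meets the environment for rule 1 (between two vowels) → [v].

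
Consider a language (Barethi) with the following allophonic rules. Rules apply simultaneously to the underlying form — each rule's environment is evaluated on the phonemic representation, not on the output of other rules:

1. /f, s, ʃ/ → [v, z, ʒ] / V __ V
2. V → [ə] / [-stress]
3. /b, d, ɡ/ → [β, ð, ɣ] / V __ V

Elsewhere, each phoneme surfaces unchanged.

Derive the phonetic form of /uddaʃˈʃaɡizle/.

[əddəʃˈʃaɣəzlə]

/u/ — word-initial, in an unstressed syllable — surfaces as [ə] (rule 2).
/d/ (between /u/ and /d/) fails the environment for rule 3, so it stays [d].
/d/ (between /d/ and /a/) is in the target of rule 3 but the environment (between two vowels) is not met → [d].
/a/ — between /d/ and /ʃ/, in an unstressed syllable — surfaces as [ə] (rule 2).
/ʃ/ — between /a/ and /ʃ/; rule 1 does not apply here → [ʃ].
/ʃ/ (between /ʃ/ and /a/) is in the target of rule 1 but the environment (between two vowels) is not met → [ʃ].
/a/ (between /ʃ/ and /ɡ/) fails the environment for rule 2, so it stays [a].
/ɡ/ meets the environment for rule 3 (between two vowels) → [ɣ].
/i/ (between /ɡ/ and /z/) occurs in an unstressed syllable → [ə] by rule 2.
/z/ (between /i/ and /l/): no rule targets it → [z].
/l/ (between /z/ and /e/) is unaffected → [l].
/e/ — word-final, in an unstressed syllable — surfaces as [ə] (rule 2).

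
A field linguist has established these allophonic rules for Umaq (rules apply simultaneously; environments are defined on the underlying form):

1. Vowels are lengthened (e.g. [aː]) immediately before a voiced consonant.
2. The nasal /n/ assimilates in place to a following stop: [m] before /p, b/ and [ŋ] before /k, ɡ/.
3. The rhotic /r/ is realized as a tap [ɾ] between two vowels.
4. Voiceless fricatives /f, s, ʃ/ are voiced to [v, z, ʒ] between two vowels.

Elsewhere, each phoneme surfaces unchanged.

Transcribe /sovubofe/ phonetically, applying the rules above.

/s/ — word-initial; rule 4 does not apply here → [s].
/o/ — between /s/ and /v/, before a voiced consonant — surfaces as [oː] (rule 1).
/v/ — not in any rule's target class → [v].
/u/ — between /v/ and /b/, before a voiced consonant — surfaces as [uː] (rule 1).
/b/ (between /u/ and /o/) is unaffected → [b].
/o/ (between /b/ and /f/) fails the environment for rule 1, so it stays [o].
Rule 4 applies to /f/ (between /o/ and /e/: between two vowels) → [v].
/e/ (word-final) is in the target of rule 1 but the environment (before a voiced consonant) is not met → [e].

[soːvuːbove]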